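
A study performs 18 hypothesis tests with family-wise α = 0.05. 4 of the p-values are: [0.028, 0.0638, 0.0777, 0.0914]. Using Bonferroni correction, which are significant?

Bonferroni α = 0.05/18 = 0.00278. None of the given p-values are significant.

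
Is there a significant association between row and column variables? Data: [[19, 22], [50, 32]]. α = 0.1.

χ² = 2.377. df = 1, critical = 2.706. Fail to reject H₀. No evidence of dependence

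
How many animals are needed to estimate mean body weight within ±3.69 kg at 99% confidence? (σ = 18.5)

n = (z*σ/E)² = (2.576×18.5/3.69)² = 166.8 → n = 167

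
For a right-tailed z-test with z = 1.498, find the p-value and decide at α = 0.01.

p = P(Z > 1.498) = 1 - Φ(1.498) ≈ 0.0671. Since p ≥ 0.01, fail to reject H₀ (not significant) at α = 0.01.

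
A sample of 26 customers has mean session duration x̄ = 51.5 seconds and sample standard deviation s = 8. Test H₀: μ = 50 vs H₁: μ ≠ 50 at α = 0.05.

t = (x̄ - μ₀)/(s/√n) = (51.5 - 50)/(8/√26) = 0.956. df = 25, critical t = ±2.06. Fail to reject H₀.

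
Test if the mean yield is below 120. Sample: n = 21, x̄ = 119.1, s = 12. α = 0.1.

t = (119.1 - 120)/(12/√21) = -0.344, df = 20. Critical t = -1.325. Fail to reject H₀.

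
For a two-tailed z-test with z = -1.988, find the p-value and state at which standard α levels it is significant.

p = 2·P(Z > |-1.988|) = 2·(1 - Φ(1.988)) ≈ 0.0468. Significant at α = 0.1; Significant at α = 0.05.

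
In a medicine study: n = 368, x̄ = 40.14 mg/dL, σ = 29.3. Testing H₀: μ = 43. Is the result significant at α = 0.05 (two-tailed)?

z = (40.14 - 43)/(29.3/√368) = -1.873. Since |z| ≤ 1.96, not significant at α = 0.05.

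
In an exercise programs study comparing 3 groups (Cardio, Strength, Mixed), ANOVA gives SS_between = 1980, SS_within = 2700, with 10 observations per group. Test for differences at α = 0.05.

df_between = 2, df_within = 27. F = MS_between/MS_within = 990.0/100.0 = 9.9. F_crit ≈ 3.354. Reject H₀. At least one mean differs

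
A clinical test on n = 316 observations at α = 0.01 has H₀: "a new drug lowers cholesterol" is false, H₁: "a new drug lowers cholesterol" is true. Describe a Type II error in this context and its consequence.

Type II error: failing to reject H₀ when it is false — concluding that a new drug lowers cholesterol is not supported when in fact it is. Consequence: shelving an effective drug — patients miss out on a treatment that would have helped.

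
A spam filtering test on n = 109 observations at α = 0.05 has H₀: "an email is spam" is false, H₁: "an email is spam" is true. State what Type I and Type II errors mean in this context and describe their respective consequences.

Type I (false positive): concluding that an email is spam when it is not — a legitimate email is sent to the spam folder and the user misses it. Type II (false negative): failing to conclude that an email is spam when it is — a spam email lands in the inbox. Which is costlier depends on domain priorities and is a judgement call rather than a statistical fact.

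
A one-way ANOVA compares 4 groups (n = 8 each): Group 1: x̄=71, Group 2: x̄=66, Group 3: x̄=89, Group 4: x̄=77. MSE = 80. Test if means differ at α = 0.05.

Grand mean = 75.75. SS_between = 2358.0, MS_between = 786.0. F = 9.825, F_crit ≈ 2.947. Reject H₀.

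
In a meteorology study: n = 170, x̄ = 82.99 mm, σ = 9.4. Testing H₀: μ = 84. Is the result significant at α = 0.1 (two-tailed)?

z = (82.99 - 84)/(9.4/√170) = -1.401. Since |z| ≤ 1.645, not significant at α = 0.1.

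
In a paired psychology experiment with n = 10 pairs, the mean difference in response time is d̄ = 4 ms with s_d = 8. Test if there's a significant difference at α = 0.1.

t = d̄/(s_d/√n) = 4/(8/√10) = 1.581. df = 9, critical t = ±1.833. Fail to reject H₀.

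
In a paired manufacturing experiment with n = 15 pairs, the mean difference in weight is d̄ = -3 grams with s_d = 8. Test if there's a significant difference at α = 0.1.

t = d̄/(s_d/√n) = -3/(8/√15) = -1.452. df = 14, critical t = ±1.761. Fail to reject H₀.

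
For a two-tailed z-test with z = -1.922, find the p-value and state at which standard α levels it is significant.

p = 2·P(Z > |-1.922|) = 2·(1 - Φ(1.922)) ≈ 0.0546. Significant at α = 0.1.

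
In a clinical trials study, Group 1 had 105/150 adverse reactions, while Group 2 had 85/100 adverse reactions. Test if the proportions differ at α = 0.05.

p̂₁ = 0.7, p̂₂ = 0.85, pooled p̂ = 0.76. z = -2.721. Critical: ±1.96. Reject H₀.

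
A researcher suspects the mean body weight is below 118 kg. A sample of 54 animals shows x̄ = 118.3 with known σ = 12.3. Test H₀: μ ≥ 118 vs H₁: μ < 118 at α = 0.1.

z = 0.179. Critical value: -1.28. Fail to reject H₀.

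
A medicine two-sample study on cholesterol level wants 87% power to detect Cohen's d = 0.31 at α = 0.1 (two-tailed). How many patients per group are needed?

z_{α/2} = 1.645, z_β = Φ⁻¹(0.87) = 1.126. For small effect (d = 0.31): n per group = 2(z_{α/2} + z_β)²/d² = 2(1.645 + 1.126)²/0.31² = 159.8 → 160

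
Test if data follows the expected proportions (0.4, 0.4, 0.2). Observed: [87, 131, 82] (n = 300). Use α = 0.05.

Expected: [120.0, 120.0, 60.0]. χ² = 18.15. df = 2, critical = 5.991. Reject H₀.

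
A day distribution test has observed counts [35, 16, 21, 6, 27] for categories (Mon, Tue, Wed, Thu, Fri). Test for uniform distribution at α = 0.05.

Expected = 21 each. χ² = Σ(O-E)²/E = 22.952. df = 4, critical value = 9.488. Reject H₀.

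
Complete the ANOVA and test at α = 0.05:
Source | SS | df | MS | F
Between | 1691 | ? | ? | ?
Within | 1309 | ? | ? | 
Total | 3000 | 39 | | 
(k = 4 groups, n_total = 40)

df_between = 3, df_within = 36. MS_between = 563.67, MS_within = 36.36. F = 15.502, F_crit ≈ 2.866. Reject H₀.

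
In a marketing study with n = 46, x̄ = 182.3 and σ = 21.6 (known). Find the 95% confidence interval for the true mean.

CI = x̄ ± z*(σ/√n) = 182.3 ± 1.96(21.6/√46) = 182.3 ± 6.24 = (176.06, 188.54)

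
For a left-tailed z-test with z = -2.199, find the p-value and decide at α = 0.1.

p = P(Z < -2.199) = Φ(-2.199) ≈ 0.0139. Since p < 0.1, reject H₀ (significant) at α = 0.1.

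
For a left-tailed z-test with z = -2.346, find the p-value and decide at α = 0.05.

p = P(Z < -2.346) = Φ(-2.346) ≈ 0.0095. Since p < 0.05, reject H₀ (significant) at α = 0.05.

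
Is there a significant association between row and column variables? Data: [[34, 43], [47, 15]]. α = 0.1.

χ² = 14.15. df = 1, critical = 2.706. Reject H₀. Variables are dependent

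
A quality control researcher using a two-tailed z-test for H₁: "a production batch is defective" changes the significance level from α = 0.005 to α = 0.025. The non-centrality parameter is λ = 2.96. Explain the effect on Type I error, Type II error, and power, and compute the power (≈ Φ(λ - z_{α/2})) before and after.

Increasing α from 0.005 to 0.025:
• Type I error rate increases (α is the Type I rate by definition).
• Critical value moves from z_{α/2} = 2.807 to 2.241, so power = Φ(λ - z_{α/2}) goes from Φ(2.96 - 2.807) = 0.561 to Φ(2.96 - 2.241) = 0.764.
• Type II error rate β = 1 - power therefore decreases (0.439 → 0.236).
Appropriate when false negatives are costly — here, shipping a defective batch — faulty products reach customers.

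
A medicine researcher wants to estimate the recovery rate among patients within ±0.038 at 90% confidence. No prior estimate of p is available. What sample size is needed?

Conservative approach: use p = 0.5 (maximizes p(1-p) = 0.25). n = z²(0.25)/E² = 1.645²×0.25/0.038² = 468.5 → n = 469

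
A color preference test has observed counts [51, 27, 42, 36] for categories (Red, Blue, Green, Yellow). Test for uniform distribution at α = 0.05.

Expected = 39 each. χ² = Σ(O-E)²/E = 7.846. df = 3, critical value = 7.815. Reject H₀.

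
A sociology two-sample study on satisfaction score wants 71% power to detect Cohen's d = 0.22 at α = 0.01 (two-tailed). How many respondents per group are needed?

z_{α/2} = 2.576, z_β = Φ⁻¹(0.71) = 0.553. For small effect (d = 0.22): n per group = 2(z_{α/2} + z_β)²/d² = 2(2.576 + 0.553)²/0.22² = 404.6 → 405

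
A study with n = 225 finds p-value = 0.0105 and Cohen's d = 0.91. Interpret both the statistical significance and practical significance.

Statistically significant (p = 0.0105 < 0.05). Cohen's d = 0.91 indicates a large effect size. Both statistical and practical significance should be considered.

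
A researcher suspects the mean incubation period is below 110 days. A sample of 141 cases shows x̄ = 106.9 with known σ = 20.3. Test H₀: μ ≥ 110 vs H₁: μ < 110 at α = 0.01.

z = -1.813. Critical value: -2.33. Fail to reject H₀.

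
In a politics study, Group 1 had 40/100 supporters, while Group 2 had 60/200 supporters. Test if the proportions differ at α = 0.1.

p̂₁ = 0.4, p̂₂ = 0.3, pooled p̂ = 0.333. z = 1.732. Critical: ±1.645. Reject H₀.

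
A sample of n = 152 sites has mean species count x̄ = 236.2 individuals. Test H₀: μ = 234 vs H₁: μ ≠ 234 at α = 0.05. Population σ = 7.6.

z = (x̄ - μ₀)/(σ/√n) = (236.2 - 234)/(7.6/√152) = 3.569. Critical value: ±1.96. Since |3.569| > 1.96, Reject H₀.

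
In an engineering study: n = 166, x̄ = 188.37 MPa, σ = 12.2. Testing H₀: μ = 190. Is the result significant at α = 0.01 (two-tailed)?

z = (188.37 - 190)/(12.2/√166) = -1.721. Since |z| ≤ 2.576, not significant at α = 0.01.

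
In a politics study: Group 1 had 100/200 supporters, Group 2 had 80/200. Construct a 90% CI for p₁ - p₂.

p̂₁ = 0.5, p̂₂ = 0.4. Difference = 0.1. CI = (0.019, 0.181)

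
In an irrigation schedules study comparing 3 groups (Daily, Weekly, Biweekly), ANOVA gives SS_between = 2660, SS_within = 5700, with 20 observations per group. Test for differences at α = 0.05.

df_between = 2, df_within = 57. F = MS_between/MS_within = 1330.0/100.0 = 13.3. F_crit ≈ 3.159. Reject H₀. At least one mean differs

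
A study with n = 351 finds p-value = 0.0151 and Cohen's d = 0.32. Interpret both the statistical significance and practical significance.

Statistically significant (p = 0.0151 < 0.05). Cohen's d = 0.32 indicates a small effect size. Both statistical and practical significance should be considered.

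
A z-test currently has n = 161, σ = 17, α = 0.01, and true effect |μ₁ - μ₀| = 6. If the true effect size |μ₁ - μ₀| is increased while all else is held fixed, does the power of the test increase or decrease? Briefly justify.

Power increases: a larger true effect increases the non-centrality λ = |μ₁ - μ₀|/(σ/√n).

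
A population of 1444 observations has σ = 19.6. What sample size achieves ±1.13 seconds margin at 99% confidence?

Without FPC: n₀ = (2.576×19.6/1.13)² = 1996.397. With FPC: n = n₀N/(n₀+N-1) = 838.2 → n = 839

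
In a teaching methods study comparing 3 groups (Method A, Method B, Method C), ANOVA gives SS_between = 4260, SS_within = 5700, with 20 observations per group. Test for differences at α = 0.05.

df_between = 2, df_within = 57. F = MS_between/MS_within = 2130.0/100.0 = 21.3. F_crit ≈ 3.159. Reject H₀. At least one mean differs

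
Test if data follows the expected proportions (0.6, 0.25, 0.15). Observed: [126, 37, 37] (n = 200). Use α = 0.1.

Expected: [120.0, 50.0, 30.0]. χ² = 5.313. df = 2, critical = 4.605. Reject H₀.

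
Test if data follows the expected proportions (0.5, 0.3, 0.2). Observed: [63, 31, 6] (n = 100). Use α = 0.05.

Expected: [50.0, 30.0, 20.0]. χ² = 13.213. df = 2, critical = 5.991. Reject H₀.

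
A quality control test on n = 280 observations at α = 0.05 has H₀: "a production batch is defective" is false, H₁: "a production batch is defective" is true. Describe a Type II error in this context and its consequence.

Type II error: failing to reject H₀ when it is false — concluding that a production batch is defective is not supported when in fact it is. Consequence: shipping a defective batch — faulty products reach customers.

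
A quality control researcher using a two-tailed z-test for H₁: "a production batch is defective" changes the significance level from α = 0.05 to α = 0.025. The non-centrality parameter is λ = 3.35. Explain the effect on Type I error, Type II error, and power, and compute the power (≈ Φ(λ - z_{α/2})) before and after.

Decreasing α from 0.05 to 0.025:
• Type I error rate decreases (α is the Type I rate by definition).
• Critical value moves from z_{α/2} = 1.96 to 2.241, so power = Φ(λ - z_{α/2}) goes from Φ(3.35 - 1.96) = 0.918 to Φ(3.35 - 2.241) = 0.866.
• Type II error rate β = 1 - power therefore increases (0.082 → 0.134).
Appropriate when false positives are costly — here, scrapping a good batch — wasted material and cost for no reason.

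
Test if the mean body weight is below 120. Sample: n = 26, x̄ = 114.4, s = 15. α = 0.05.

t = (114.4 - 120)/(15/√26) = -1.904, df = 25. Critical t = -1.708. Reject H₀.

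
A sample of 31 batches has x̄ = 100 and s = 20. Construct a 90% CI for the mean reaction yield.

CI = x̄ ± t*(s/√n) = 100 ± 1.697(20/√31) = (93.9, 106.1)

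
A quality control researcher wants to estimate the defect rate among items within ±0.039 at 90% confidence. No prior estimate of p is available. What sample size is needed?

Conservative approach: use p = 0.5 (maximizes p(1-p) = 0.25). n = z²(0.25)/E² = 1.645²×0.25/0.039² = 444.8 → n = 445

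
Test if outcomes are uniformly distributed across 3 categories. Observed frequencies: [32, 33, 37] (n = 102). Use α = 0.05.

Expected = 34 each. χ² = Σ(O-E)²/E = 0.412. df = 2, critical value = 5.991. Fail to reject H₀.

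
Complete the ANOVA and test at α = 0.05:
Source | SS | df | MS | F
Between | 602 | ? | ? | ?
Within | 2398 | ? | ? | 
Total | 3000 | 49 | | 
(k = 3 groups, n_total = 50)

df_between = 2, df_within = 47. MS_between = 301.0, MS_within = 51.02. F = 5.899, F_crit ≈ 3.195. Reject H₀.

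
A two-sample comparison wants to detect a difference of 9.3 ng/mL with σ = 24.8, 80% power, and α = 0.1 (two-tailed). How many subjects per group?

n per group = 2(z_α/2 + z_β)²σ²/d² = 2×(1.645 + 0.84)²×24.8²/9.3² = 87.8 → n = 88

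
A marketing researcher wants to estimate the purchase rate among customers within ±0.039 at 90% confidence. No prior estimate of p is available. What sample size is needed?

Conservative approach: use p = 0.5 (maximizes p(1-p) = 0.25). n = z²(0.25)/E² = 1.645²×0.25/0.039² = 444.8 → n = 445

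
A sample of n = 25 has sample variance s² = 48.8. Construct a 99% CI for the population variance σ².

df = 24. χ²_{0.005} = 45.559, χ²_{0.995} = 9.886. CI for σ² = ((n-1)s²/χ²_{α/2}, (n-1)s²/χ²_{1-α/2}) = (24·48.8/45.559, 24·48.8/9.886) = (25.71, 118.47)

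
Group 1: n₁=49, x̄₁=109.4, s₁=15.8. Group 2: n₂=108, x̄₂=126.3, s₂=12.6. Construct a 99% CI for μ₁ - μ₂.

Difference = -16.9. SE = √(15.8²/49 + 12.6²/108) = 2.562. CI = (-23.5, -10.3)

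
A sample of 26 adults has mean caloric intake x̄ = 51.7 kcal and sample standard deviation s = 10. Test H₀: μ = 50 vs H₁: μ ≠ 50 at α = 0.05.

t = (x̄ - μ₀)/(s/√n) = (51.7 - 50)/(10/√26) = 0.867. df = 25, critical t = ±2.06. Fail to reject H₀.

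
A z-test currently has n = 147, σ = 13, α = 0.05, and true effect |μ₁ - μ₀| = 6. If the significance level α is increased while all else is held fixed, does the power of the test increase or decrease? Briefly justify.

Power increases: a larger α lowers the critical value, so more of the H₁ sampling distribution falls in the rejection region.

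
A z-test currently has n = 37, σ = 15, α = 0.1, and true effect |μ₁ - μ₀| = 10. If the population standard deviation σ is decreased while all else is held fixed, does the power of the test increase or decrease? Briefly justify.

Power increases: a smaller σ shrinks the standard error σ/√n, moving the sampling distribution under H₁ further from the critical value.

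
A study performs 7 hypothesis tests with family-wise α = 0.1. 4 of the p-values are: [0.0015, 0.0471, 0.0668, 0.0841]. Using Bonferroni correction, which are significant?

Bonferroni α = 0.1/7 = 0.01429. Significant p-values: [0.0015]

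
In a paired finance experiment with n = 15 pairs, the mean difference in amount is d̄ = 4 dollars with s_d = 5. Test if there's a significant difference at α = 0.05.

t = d̄/(s_d/√n) = 4/(5/√15) = 3.098. df = 14, critical t = ±2.145. Reject H₀.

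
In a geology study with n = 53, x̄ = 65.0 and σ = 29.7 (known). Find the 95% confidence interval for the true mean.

CI = x̄ ± z*(σ/√n) = 65.0 ± 1.96(29.7/√53) = 65.0 ± 8.0 = (57.0, 73.0)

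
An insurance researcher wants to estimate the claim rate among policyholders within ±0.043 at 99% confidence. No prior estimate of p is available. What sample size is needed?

Conservative approach: use p = 0.5 (maximizes p(1-p) = 0.25). n = z²(0.25)/E² = 2.576²×0.25/0.043² = 897.2 → n = 898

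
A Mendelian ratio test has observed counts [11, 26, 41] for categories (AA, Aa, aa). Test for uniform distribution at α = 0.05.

Expected = 26 each. χ² = Σ(O-E)²/E = 17.308. df = 2, critical value = 5.991. Reject H₀.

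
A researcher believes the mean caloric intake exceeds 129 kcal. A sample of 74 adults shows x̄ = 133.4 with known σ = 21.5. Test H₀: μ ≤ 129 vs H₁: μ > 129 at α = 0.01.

z = 1.76. Critical value: 2.33. Fail to reject H₀.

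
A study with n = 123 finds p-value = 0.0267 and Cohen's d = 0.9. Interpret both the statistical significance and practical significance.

Statistically significant (p = 0.0267 < 0.05). Cohen's d = 0.9 indicates a large effect size. Both statistical and practical significance should be considered.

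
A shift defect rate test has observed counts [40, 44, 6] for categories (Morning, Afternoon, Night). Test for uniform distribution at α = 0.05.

Expected = 30 each. χ² = Σ(O-E)²/E = 29.067. df = 2, critical value = 5.991. Reject H₀.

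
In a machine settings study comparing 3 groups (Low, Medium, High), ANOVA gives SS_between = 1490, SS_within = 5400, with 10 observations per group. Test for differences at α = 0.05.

df_between = 2, df_within = 27. F = MS_between/MS_within = 745.0/200.0 = 3.725. F_crit ≈ 3.354. Reject H₀. At least one mean differs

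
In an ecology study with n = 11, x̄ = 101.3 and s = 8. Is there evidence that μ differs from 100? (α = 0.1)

t = (x̄ - μ₀)/(s/√n) = (101.3 - 100)/(8/√11) = 0.539. df = 10, critical t = ±1.812. Fail to reject H₀.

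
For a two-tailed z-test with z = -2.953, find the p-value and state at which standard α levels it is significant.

p = 2·P(Z > |-2.953|) = 2·(1 - Φ(2.953)) ≈ 0.0031. Significant at α = 0.1; Significant at α = 0.05; Significant at α = 0.01.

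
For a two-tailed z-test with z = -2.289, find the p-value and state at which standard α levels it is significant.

p = 2·P(Z > |-2.289|) = 2·(1 - Φ(2.289)) ≈ 0.0221. Significant at α = 0.1; Significant at α = 0.05.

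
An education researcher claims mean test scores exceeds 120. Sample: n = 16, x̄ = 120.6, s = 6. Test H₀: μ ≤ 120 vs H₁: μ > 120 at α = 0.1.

t = (120.6 - 120)/(6/√16) = 0.4, df = 15. Critical t = 1.341. Fail to reject H₀.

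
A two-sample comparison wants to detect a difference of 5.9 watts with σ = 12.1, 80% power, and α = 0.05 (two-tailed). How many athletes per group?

n per group = 2(z_α/2 + z_β)²σ²/d² = 2×(1.96 + 0.84)²×12.1²/5.9² = 65.9 → n = 66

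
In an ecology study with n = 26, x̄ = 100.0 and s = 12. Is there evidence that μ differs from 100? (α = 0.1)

t = (x̄ - μ₀)/(s/√n) = (100.0 - 100)/(12/√26) = 0.0. df = 25, critical t = ±1.708. Fail to reject H₀.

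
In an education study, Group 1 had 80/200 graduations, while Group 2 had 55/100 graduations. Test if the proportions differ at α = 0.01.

p̂₁ = 0.4, p̂₂ = 0.55, pooled p̂ = 0.45. z = -2.462. Critical: ±2.576. Fail to reject H₀.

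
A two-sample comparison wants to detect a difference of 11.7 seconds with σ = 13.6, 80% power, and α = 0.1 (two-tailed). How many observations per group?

n per group = 2(z_α/2 + z_β)²σ²/d² = 2×(1.645 + 0.84)²×13.6²/11.7² = 16.7 → n = 17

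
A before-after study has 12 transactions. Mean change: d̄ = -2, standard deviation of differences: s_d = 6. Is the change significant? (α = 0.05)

t = d̄/(s_d/√n) = -2/(6/√12) = -1.155. df = 11, critical t = ±2.201. Fail to reject H₀.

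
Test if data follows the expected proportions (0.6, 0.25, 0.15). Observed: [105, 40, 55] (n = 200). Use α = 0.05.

Expected: [120.0, 50.0, 30.0]. χ² = 24.708. df = 2, critical = 5.991. Reject H₀.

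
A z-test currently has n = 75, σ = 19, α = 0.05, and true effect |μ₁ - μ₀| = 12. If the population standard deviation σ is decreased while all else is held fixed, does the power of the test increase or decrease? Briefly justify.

Power increases: a smaller σ shrinks the standard error σ/√n, moving the sampling distribution under H₁ further from the critical value.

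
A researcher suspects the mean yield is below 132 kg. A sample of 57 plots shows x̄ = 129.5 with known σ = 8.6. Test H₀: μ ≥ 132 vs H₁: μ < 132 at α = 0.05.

z = -2.195. Critical value: -1.645. Reject H₀.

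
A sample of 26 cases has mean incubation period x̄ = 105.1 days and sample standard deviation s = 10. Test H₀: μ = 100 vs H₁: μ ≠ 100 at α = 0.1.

t = (x̄ - μ₀)/(s/√n) = (105.1 - 100)/(10/√26) = 2.6. df = 25, critical t = ±1.708. Reject H₀.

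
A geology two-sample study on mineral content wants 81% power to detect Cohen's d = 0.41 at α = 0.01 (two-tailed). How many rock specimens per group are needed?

z_{α/2} = 2.576, z_β = Φ⁻¹(0.81) = 0.878. For small effect (d = 0.41): n per group = 2(z_{α/2} + z_β)²/d² = 2(2.576 + 0.878)²/0.41² = 141.9 → 142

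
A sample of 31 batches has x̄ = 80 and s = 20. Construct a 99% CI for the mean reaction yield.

CI = x̄ ± t*(s/√n) = 80 ± 2.75(20/√31) = (70.12, 89.88)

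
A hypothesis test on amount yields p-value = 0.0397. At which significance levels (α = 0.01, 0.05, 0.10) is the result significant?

p = 0.0397. Significant at: α = 0.05, 0.1.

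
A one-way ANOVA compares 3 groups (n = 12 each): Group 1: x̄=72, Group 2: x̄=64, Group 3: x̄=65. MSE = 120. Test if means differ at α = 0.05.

Grand mean = 67.0. SS_between = 456.0, MS_between = 228.0. F = 1.9, F_crit ≈ 3.285. Fail to reject H₀.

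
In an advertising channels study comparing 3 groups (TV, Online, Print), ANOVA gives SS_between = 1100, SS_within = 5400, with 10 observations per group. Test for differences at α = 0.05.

df_between = 2, df_within = 27. F = MS_between/MS_within = 550.0/200.0 = 2.75. F_crit ≈ 3.354. Fail to reject H₀.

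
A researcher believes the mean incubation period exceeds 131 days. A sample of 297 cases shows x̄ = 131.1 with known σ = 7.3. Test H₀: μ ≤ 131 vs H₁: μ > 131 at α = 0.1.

z = 0.236. Critical value: 1.28. Fail to reject H₀.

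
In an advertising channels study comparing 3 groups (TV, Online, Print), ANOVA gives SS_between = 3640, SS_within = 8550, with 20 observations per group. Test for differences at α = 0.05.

df_between = 2, df_within = 57. F = MS_between/MS_within = 1820.0/150.0 = 12.133. F_crit ≈ 3.159. Reject H₀. At least one mean differs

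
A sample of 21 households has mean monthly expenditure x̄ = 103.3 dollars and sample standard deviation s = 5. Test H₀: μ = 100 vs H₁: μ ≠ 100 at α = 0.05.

t = (x̄ - μ₀)/(s/√n) = (103.3 - 100)/(5/√21) = 3.024. df = 20, critical t = ±2.086. Reject H₀.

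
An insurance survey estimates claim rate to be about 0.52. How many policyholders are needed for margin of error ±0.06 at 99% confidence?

n = z²p(1-p)/E² = 2.576²×0.52×0.48/0.06² = 460.1 → n = 461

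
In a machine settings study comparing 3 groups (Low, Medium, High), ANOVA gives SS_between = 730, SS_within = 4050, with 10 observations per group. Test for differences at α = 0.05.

df_between = 2, df_within = 27. F = MS_between/MS_within = 365.0/150.0 = 2.433. F_crit ≈ 3.354. Fail to reject H₀.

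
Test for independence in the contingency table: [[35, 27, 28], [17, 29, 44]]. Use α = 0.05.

χ² = 9.858. df = 2, critical = 5.991. Reject H₀. Variables are dependent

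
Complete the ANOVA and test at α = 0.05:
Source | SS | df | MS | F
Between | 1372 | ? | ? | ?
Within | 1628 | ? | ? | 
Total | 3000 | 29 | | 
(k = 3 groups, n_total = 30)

df_between = 2, df_within = 27. MS_between = 686.0, MS_within = 60.3. F = 11.377, F_crit ≈ 3.354. Reject H₀.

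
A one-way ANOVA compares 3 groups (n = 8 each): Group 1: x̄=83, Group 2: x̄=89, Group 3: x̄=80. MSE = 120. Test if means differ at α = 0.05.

Grand mean = 84.0. SS_between = 336.0, MS_between = 168.0. F = 1.4, F_crit ≈ 3.467. Fail to reject H₀.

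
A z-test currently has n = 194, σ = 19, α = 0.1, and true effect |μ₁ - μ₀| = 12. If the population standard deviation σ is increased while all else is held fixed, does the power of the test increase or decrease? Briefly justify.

Power decreases: a larger σ inflates the standard error σ/√n, pulling the sampling distribution under H₁ back toward the critical value.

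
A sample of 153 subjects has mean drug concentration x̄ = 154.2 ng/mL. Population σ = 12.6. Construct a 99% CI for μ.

CI = x̄ ± z*(σ/√n) = 154.2 ± 2.576(12.6/√153) = 154.2 ± 2.62 = (151.58, 156.82)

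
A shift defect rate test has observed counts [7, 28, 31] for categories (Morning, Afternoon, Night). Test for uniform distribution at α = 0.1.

Expected = 22 each. χ² = Σ(O-E)²/E = 15.545. df = 2, critical value = 4.605. Reject H₀.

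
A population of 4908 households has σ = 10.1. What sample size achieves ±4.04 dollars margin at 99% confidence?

Without FPC: n₀ = (2.576×10.1/4.04)² = 41.474. With FPC: n = n₀N/(n₀+N-1) = 41.1 → n = 42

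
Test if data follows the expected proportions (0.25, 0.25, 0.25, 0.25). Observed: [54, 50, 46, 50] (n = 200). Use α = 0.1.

Expected: [50.0, 50.0, 50.0, 50.0]. χ² = 0.64. df = 3, critical = 6.251. Fail to reject H₀.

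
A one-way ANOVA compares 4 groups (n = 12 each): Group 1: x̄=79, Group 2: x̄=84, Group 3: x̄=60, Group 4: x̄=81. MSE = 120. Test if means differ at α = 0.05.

Grand mean = 76.0. SS_between = 4248.0, MS_between = 1416.0. F = 11.8, F_crit ≈ 2.816. Reject H₀.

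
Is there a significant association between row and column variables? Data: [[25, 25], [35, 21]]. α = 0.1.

χ² = 1.68. df = 1, critical = 2.706. Fail to reject H₀. No evidence of dependence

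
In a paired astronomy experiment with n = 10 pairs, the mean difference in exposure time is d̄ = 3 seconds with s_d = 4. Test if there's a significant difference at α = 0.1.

t = d̄/(s_d/√n) = 3/(4/√10) = 2.372. df = 9, critical t = ±1.833. Reject H₀.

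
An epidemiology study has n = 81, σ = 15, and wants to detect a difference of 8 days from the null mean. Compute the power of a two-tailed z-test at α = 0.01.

SE = σ/√n = 15/√81 = 1.667. Non-centrality λ = d/SE = 8/1.667 = 4.8. Power ≈ Φ(λ - z_{α/2}) = Φ(4.8 - 2.576) = Φ(2.224) = 0.987.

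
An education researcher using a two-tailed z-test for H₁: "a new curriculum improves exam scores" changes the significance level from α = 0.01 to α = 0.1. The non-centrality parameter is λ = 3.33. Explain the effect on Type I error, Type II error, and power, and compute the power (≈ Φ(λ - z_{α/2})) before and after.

Increasing α from 0.01 to 0.1:
• Type I error rate increases (α is the Type I rate by definition).
• Critical value moves from z_{α/2} = 2.576 to 1.645, so power = Φ(λ - z_{α/2}) goes from Φ(3.33 - 2.576) = 0.775 to Φ(3.33 - 1.645) = 0.954.
• Type II error rate β = 1 - power therefore decreases (0.225 → 0.046).
Appropriate when false negatives are costly — here, keeping the old curriculum when the new one would have helped students.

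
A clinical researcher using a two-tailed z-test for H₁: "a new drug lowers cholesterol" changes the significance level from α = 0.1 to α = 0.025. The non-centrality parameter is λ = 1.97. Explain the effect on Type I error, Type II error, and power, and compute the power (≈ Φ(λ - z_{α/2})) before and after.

Decreasing α from 0.1 to 0.025:
• Type I error rate decreases (α is the Type I rate by definition).
• Critical value moves from z_{α/2} = 1.645 to 2.241, so power = Φ(λ - z_{α/2}) goes from Φ(1.97 - 1.645) = 0.627 to Φ(1.97 - 2.241) = 0.393.
• Type II error rate β = 1 - power therefore increases (0.373 → 0.607).
Appropriate when false positives are costly — here, approving an ineffective drug — patients take a useless medication and may skip effective alternatives.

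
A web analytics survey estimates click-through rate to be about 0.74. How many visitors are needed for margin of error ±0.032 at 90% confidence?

n = z²p(1-p)/E² = 1.645²×0.74×0.26/0.032² = 508.4 → n = 509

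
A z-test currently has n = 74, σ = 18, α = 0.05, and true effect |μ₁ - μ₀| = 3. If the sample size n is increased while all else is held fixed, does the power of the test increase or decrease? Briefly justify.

Power increases: a larger n shrinks the standard error σ/√n, moving the sampling distribution under H₁ further from the critical value.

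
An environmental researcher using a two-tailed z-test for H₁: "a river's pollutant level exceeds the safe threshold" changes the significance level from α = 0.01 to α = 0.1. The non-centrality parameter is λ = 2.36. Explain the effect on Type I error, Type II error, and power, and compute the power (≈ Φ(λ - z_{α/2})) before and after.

Increasing α from 0.01 to 0.1:
• Type I error rate increases (α is the Type I rate by definition).
• Critical value moves from z_{α/2} = 2.576 to 1.645, so power = Φ(λ - z_{α/2}) goes from Φ(2.36 - 2.576) = 0.414 to Φ(2.36 - 1.645) = 0.763.
• Type II error rate β = 1 - power therefore decreases (0.586 → 0.237).
Appropriate when false negatives are costly — here, allowing unsafe pollution to continue.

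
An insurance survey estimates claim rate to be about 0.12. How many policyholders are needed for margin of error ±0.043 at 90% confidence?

n = z²p(1-p)/E² = 1.645²×0.12×0.88/0.043² = 154.5 → n = 155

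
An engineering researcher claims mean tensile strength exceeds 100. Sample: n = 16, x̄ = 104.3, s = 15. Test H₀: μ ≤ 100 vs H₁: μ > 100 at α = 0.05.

t = (104.3 - 100)/(15/√16) = 1.147, df = 15. Critical t = 1.753. Fail to reject H₀.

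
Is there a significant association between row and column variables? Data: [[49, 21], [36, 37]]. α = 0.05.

χ² = 6.342. df = 1, critical = 3.841. Reject H₀. Variables are dependent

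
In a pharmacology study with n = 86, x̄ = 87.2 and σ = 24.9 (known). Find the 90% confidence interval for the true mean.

CI = x̄ ± z*(σ/√n) = 87.2 ± 1.645(24.9/√86) = 87.2 ± 4.42 = (82.78, 91.62)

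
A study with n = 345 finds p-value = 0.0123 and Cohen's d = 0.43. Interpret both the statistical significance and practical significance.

Statistically significant (p = 0.0123 < 0.05). Cohen's d = 0.43 indicates a small effect size. Both statistical and practical significance should be considered.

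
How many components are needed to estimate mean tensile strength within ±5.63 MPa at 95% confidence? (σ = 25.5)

n = (z*σ/E)² = (1.96×25.5/5.63)² = 78.8 → n = 79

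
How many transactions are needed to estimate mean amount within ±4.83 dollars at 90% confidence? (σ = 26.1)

n = (z*σ/E)² = (1.645×26.1/4.83)² = 79.02 → n = 80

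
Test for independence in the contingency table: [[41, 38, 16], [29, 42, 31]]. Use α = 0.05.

χ² = 6.804. df = 2, critical = 5.991. Reject H₀. Variables are dependent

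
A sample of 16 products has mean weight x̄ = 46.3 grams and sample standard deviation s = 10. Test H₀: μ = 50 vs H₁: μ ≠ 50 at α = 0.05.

t = (x̄ - μ₀)/(s/√n) = (46.3 - 50)/(10/√16) = -1.48. df = 15, critical t = ±2.131. Fail to reject H₀.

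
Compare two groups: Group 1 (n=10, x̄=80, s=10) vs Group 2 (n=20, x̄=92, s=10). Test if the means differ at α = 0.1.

Pooled sp = 10.0. t = -3.098, df = 28. Critical t = ±1.701. Reject H₀.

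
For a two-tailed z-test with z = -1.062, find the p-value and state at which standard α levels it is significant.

p = 2·P(Z > |-1.062|) = 2·(1 - Φ(1.062)) ≈ 0.2882. Not significant at any standard level.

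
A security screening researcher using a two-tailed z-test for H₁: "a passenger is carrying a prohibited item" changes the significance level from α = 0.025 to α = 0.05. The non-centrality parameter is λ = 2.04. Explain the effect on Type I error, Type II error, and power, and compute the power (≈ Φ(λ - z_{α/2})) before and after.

Increasing α from 0.025 to 0.05:
• Type I error rate increases (α is the Type I rate by definition).
• Critical value moves from z_{α/2} = 2.241 to 1.96, so power = Φ(λ - z_{α/2}) goes from Φ(2.04 - 2.241) = 0.42 to Φ(2.04 - 1.96) = 0.532.
• Type II error rate β = 1 - power therefore decreases (0.58 → 0.468).
Appropriate when false negatives are costly — here, letting a prohibited item through — security breach.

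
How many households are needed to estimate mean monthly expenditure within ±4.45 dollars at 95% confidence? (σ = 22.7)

n = (z*σ/E)² = (1.96×22.7/4.45)² = 100.0 → n = 100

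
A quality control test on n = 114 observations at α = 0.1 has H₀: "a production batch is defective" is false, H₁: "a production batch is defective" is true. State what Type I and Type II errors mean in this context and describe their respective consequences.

Type I (false positive): concluding that a production batch is defective when it is not — scrapping a good batch — wasted material and cost for no reason. Type II (false negative): failing to conclude that a production batch is defective when it is — shipping a defective batch — faulty products reach customers. Which is costlier depends on domain priorities and is a judgement call rather than a statistical fact.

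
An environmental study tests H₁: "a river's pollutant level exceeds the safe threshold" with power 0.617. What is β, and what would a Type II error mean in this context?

β = 1 - power = 1 - 0.617 = 0.383. A Type II error is failing to reject H₀ when H₀ is false (false negative) — here, failing to conclude that a river's pollutant level exceeds the safe threshold when in fact it is true. Consequence: allowing unsafe pollution to continue.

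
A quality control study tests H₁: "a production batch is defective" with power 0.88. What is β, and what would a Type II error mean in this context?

β = 1 - power = 1 - 0.88 = 0.12. A Type II error is failing to reject H₀ when H₀ is false (false negative) — here, failing to conclude that a production batch is defective when in fact it is true. Consequence: shipping a defective batch — faulty products reach customers.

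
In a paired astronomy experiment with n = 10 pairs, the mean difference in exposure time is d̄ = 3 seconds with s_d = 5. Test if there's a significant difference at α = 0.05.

t = d̄/(s_d/√n) = 3/(5/√10) = 1.897. df = 9, critical t = ±2.262. Fail to reject H₀.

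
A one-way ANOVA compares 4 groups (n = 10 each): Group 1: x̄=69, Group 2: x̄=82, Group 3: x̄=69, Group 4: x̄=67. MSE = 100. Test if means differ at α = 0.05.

Grand mean = 71.75. SS_between = 1427.5, MS_between = 475.83. F = 4.758, F_crit ≈ 2.866. Reject H₀.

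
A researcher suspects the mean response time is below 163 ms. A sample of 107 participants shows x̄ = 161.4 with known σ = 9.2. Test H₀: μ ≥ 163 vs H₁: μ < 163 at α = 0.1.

z = -1.799. Critical value: -1.28. Reject H₀.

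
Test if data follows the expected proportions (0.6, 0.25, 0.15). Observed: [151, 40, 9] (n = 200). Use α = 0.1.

Expected: [120.0, 50.0, 30.0]. χ² = 24.708. df = 2, critical = 4.605. Reject H₀.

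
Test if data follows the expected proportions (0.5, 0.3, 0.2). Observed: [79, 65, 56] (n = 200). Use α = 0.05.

Expected: [100.0, 60.0, 40.0]. χ² = 11.227. df = 2, critical = 5.991. Reject H₀.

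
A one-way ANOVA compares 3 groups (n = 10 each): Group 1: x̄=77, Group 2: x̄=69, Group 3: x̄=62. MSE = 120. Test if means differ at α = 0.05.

Grand mean = 69.33. SS_between = 1126.67, MS_between = 563.33. F = 4.694, F_crit ≈ 3.354. Reject H₀.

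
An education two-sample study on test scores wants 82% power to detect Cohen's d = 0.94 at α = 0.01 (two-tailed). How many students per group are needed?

z_{α/2} = 2.576, z_β = Φ⁻¹(0.82) = 0.915. For large effect (d = 0.94): n per group = 2(z_{α/2} + z_β)²/d² = 2(2.576 + 0.915)²/0.94² = 27.6 → 28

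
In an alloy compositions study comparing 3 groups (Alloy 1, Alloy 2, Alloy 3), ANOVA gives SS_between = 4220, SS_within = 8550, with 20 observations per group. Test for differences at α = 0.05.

df_between = 2, df_within = 57. F = MS_between/MS_within = 2110.0/150.0 = 14.067. F_crit ≈ 3.159. Reject H₀. At least one mean differs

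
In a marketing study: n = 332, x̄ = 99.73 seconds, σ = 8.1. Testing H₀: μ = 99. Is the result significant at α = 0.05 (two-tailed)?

z = (99.73 - 99)/(8.1/√332) = 1.642. Since |z| ≤ 1.96, not significant at α = 0.05.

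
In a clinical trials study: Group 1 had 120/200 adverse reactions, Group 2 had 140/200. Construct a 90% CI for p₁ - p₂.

p̂₁ = 0.6, p̂₂ = 0.7. Difference = -0.1. CI = (-0.178, -0.022)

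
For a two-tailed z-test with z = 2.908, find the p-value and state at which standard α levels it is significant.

p = 2·P(Z > |2.908|) = 2·(1 - Φ(2.908)) ≈ 0.0036. Significant at α = 0.1; Significant at α = 0.05; Significant at α = 0.01.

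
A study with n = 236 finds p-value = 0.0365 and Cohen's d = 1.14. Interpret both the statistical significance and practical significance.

Statistically significant (p = 0.0365 < 0.05). Cohen's d = 1.14 indicates a large effect size. Both statistical and practical significance should be considered.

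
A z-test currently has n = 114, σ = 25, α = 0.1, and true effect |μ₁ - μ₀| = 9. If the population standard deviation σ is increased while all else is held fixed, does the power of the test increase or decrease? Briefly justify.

Power decreases: a larger σ inflates the standard error σ/√n, pulling the sampling distribution under H₁ back toward the critical value.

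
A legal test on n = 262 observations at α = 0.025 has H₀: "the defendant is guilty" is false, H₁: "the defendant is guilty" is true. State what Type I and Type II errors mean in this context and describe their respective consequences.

Type I (false positive): concluding that the defendant is guilty when it is not — convicting an innocent person. Type II (false negative): failing to conclude that the defendant is guilty when it is — acquitting a guilty person. Which is costlier depends on domain priorities and is a judgement call rather than a statistical fact.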